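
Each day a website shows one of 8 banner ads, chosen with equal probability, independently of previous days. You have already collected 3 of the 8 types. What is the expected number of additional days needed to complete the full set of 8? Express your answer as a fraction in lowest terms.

Starting from 3 distinct types, each trial gives a new one with probability (8−i)/8 when i types are held, so the wait for the next new type is 8/(8−i).
E = 8/5 + 8/4 + 8/3 + 8/2 + 8/1 = 274/15.

274/15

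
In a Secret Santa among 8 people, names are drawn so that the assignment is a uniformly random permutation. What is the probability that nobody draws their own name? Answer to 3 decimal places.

0.368

This is the derangement probability: permutations of 8 with no fixed point.
D(8) = 8! · (1 − 1/1! + 1/2! − ··· + (−1)^8/8!) = 14833.
P = 14833/40320 = 2119/5760 ≈ 0.368.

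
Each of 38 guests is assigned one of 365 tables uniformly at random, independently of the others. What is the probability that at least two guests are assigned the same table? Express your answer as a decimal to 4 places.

It's easier to compute the probability that all 38 are distinct.
P(all distinct) = 365/365 · 364/365 · ··· · 328/365 ≈ 0.1359.
So the probability of at least one match is 1 − 0.1359 = 0.8641.

0.8641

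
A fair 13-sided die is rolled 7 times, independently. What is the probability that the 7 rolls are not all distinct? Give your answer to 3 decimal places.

0.862

P(all 7 different) = 13/13 · 12/13 · ··· · 7/13 ≈ 0.138.
P(at least two equal) = 1 − 0.138 = 0.862.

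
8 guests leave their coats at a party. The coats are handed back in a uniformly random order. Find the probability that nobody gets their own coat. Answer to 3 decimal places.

0.368

This is the derangement probability: permutations of 8 with no fixed point.
D(8) = 8! · (1 − 1/1! + 1/2! − ··· + (−1)^8/8!) = 14833.
P = 14833/40320 = 2119/5760 ≈ 0.368.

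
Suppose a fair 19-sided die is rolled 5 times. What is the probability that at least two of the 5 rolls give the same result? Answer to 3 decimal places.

P(all 5 different) = 19/19 · 18/19 · ··· · 15/19 ≈ 0.564.
P(at least two equal) = 1 − 0.564 = 0.436.

0.436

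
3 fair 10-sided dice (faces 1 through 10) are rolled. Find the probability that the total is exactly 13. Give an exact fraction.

63/1000

There are 10^3 = 1000 equally likely outcomes.
The number of ordered 3-tuples from {1,…,10} summing to 13 is 63.
P(sum = 13) = 63/1000.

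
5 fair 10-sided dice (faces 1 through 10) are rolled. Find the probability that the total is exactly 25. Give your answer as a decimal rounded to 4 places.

0.0563

There are 10^5 = 100000 equally likely outcomes.
The number of ordered 5-tuples from {1,…,10} summing to 25 is 5631.
P(sum = 25) = 5631/100000 ≈ 0.0563.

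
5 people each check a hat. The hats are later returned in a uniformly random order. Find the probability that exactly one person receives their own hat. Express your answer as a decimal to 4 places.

Choose which one is fixed: C(5,1) = 5 ways.
The remaining 4 must have no fixed point: D(4) = 9.
P = 5·9/120 = 3/8 ≈ 0.3750.

0.3750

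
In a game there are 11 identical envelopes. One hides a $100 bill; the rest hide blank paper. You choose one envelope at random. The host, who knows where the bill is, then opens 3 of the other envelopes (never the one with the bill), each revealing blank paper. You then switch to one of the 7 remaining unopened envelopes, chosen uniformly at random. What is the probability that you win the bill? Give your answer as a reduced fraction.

Your original envelope holds the bill with probability 1/11, so the other 10 collectively hold it with probability 10/11.
The host can always find 3 empty envelopes to open, so the reveals don't change that 10/11; it is now spread over the 7 remaining unopened envelopes.
P(win by switching) = (10/11) · (1/7) = 10/77.

10/77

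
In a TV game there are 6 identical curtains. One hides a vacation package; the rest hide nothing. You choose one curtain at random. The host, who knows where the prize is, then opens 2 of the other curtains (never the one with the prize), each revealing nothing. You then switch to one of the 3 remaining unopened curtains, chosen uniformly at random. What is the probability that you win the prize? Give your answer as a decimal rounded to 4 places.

0.2778

Your original curtain holds the prize with probability 1/6, so the other 5 collectively hold it with probability 5/6.
The host can always find 2 empty curtains to open, so the reveals don't change that 5/6; it is now spread over the 3 remaining unopened curtains.
P(win by switching) = (5/6) · (1/3) = 5/18 ≈ 0.2778.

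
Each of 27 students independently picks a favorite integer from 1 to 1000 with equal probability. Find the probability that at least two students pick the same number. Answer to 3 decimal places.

It's easier to compute the probability that all 27 are distinct.
P(all distinct) = 1000/1000 · 999/1000 · ··· · 974/1000 ≈ 0.702.
So the probability of at least one match is 1 − 0.702 = 0.298.

0.298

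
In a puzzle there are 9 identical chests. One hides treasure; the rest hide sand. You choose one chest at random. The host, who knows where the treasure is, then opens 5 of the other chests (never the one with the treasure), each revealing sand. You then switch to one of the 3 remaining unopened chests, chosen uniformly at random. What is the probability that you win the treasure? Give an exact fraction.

Your original chest holds the treasure with probability 1/9, so the other 8 collectively hold it with probability 8/9.
The host can always find 5 empty chests to open, so the reveals don't change that 8/9; it is now spread over the 3 remaining unopened chests.
P(win by switching) = (8/9) · (1/3) = 8/27.

8/27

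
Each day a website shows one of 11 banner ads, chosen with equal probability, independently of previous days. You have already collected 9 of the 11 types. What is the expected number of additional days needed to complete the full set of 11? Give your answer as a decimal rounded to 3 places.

16.500

Starting from 9 distinct types, each trial gives a new one with probability (11−i)/11 when i types are held, so the wait for the next new type is 11/(11−i).
E = 11/2 + 11/1 = 33/2 ≈ 16.500.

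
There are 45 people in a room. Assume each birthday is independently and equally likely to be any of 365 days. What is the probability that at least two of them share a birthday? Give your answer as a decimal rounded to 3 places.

0.941

It's easier to compute the probability that all 45 are distinct.
P(all distinct) = 365/365 · 364/365 · ··· · 321/365 ≈ 0.059.
So the probability of at least one match is 1 − 0.059 = 0.941.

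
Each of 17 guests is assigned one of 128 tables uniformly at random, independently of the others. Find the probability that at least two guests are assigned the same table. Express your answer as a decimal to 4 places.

It's easier to compute the probability that all 17 are distinct.
P(all distinct) = 128/128 · 127/128 · ··· · 112/128 ≈ 0.3291.
So the probability of at least one match is 1 − 0.3291 = 0.6709.

0.6709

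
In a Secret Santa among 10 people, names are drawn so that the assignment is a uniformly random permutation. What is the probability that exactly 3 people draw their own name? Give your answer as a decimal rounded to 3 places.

Choose which 3 of the 10 are fixed: C(10,3) = 120 ways.
The remaining 7 must have no fixed point: D(7) = 1854.
P = 120·1854/3628800 = 103/1680 ≈ 0.061.

0.061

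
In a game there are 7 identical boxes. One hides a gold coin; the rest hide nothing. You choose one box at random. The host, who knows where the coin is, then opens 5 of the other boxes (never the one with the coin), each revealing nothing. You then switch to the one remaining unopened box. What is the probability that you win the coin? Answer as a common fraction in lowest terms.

Your original box holds the coin with probability 1/7, so the other 6 collectively hold it with probability 6/7.
The host can always find 5 empty boxes to open, so the reveals don't change that 6/7; it is now spread over the 1 remaining unopened box.
P(win by switching) = (6/7) · (1/1) = 6/7.

6/7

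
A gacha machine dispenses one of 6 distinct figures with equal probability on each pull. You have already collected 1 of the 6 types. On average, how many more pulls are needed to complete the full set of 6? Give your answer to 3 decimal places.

Starting from 1 distinct type, each trial gives a new one with probability (6−i)/6 when i types are held, so the wait for the next new type is 6/(6−i).
E = 6/5 + 6/4 + 6/3 + 6/2 + 6/1 = 137/10 ≈ 13.700.

13.700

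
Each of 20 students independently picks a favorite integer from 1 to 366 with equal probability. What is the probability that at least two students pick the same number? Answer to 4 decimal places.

It's easier to compute the probability that all 20 are distinct.
P(all distinct) = 366/366 · 365/366 · ··· · 347/366 ≈ 0.5894.
So the probability of at least one match is 1 − 0.5894 = 0.4106.

0.4106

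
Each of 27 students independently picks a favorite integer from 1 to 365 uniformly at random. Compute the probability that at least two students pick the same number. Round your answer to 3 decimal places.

It's easier to compute the probability that all 27 are distinct.
P(all distinct) = 365/365 · 364/365 · ··· · 339/365 ≈ 0.373.
So the probability of at least one match is 1 − 0.373 = 0.627.

0.627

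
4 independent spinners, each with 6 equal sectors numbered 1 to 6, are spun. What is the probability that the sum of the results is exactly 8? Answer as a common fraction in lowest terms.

35/1296

There are 6^4 = 1296 equally likely outcomes.
The number of ordered 4-tuples from {1,…,6} summing to 8 is 35.
P(sum = 8) = 35/1296.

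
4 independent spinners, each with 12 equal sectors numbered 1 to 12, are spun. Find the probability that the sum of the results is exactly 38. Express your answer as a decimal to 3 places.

0.014

There are 12^4 = 20736 equally likely outcomes.
The number of ordered 4-tuples from {1,…,12} summing to 38 is 286.
P(sum = 38) = 286/20736 = 143/10368 ≈ 0.014.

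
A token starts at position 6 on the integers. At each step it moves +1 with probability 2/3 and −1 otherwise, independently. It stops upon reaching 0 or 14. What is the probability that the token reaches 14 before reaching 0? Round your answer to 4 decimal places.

Let r = q/p = (1/3)/(2/3) = 1/2. The recurrence P(i) = p·P(i+1) + q·P(i−1) with P(0)=0, P(14)=1 gives P(i) = (1 − r^i)/(1 − r^14).
P(6) = (1 − (1/2)^6) / (1 − (1/2)^14) = 5376/5461 ≈ 0.9844.

0.9844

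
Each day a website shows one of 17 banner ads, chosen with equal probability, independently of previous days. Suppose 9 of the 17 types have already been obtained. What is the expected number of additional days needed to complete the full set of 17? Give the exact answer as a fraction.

Starting from 9 distinct types, each trial gives a new one with probability (17−i)/17 when i types are held, so the wait for the next new type is 17/(17−i).
E = 17/8 + 17/7 + 17/6 + 17/5 + 17/4 + 17/3 + 17/2 + 17/1 = 12937/280.

12937/280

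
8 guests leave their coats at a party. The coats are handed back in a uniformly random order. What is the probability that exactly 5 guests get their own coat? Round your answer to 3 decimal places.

Choose which 5 of the 8 are fixed: C(8,5) = 56 ways.
The remaining 3 must have no fixed point: D(3) = 2.
P = 56·2/40320 = 1/360 ≈ 0.003.

0.003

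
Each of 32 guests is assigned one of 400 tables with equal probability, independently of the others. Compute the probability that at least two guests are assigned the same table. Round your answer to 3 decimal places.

0.720

It's easier to compute the probability that all 32 are distinct.
P(all distinct) = 400/400 · 399/400 · ··· · 369/400 ≈ 0.280.
So the probability of at least one match is 1 − 0.280 = 0.720.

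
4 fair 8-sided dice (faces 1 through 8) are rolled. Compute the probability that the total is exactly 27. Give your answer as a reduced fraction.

7/512

There are 8^4 = 4096 equally likely outcomes.
The number of ordered 4-tuples from {1,…,8} summing to 27 is 56.
P(sum = 27) = 56/4096 = 7/512.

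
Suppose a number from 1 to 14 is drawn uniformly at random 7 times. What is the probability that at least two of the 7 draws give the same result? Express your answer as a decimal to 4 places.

P(all 7 different) = 14/14 · 13/14 · ··· · 8/14 ≈ 0.1641.
P(at least two equal) = 1 − 0.1641 = 0.8359.

0.8359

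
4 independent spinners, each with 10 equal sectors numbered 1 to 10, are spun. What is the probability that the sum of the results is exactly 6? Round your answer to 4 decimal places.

0.0010

There are 10^4 = 10000 equally likely outcomes.
The number of ordered 4-tuples from {1,…,10} summing to 6 is 10.
P(sum = 6) = 10/10000 = 1/1000 ≈ 0.0010.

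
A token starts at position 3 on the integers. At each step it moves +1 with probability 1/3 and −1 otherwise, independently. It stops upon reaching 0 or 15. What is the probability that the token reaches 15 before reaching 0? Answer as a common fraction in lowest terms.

1/4681

Let r = q/p = (2/3)/(1/3) = 2. The recurrence P(i) = p·P(i+1) + q·P(i−1) with P(0)=0, P(15)=1 gives P(i) = (1 − r^i)/(1 − r^15).
P(3) = (1 − (2)^3) / (1 − (2)^15) = 1/4681.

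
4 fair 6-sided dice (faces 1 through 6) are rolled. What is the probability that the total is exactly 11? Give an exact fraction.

13/162

There are 6^4 = 1296 equally likely outcomes.
The number of ordered 4-tuples from {1,…,6} summing to 11 is 104.
P(sum = 11) = 104/1296 = 13/162.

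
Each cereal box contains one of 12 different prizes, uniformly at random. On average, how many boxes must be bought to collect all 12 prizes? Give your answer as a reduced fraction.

After i distinct types are collected, each trial gives a new one with probability (12−i)/12, so the expected wait for the next new type is 12/(12−i).
E = 12/12 + 12/11 + 12/10 + 12/9 + 12/8 + 12/7 + 12/6 + 12/5 + 12/4 + 12/3 + 12/2 + 12/1 = 86021/2310.

86021/2310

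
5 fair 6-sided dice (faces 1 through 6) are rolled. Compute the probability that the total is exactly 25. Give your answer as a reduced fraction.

7/432

There are 6^5 = 7776 equally likely outcomes.
The number of ordered 5-tuples from {1,…,6} summing to 25 is 126.
P(sum = 25) = 126/7776 = 7/432.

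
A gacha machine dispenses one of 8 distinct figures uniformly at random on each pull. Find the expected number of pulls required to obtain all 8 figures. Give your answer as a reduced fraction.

After i distinct types are collected, each trial gives a new one with probability (8−i)/8, so the expected wait for the next new type is 8/(8−i).
E = 8/8 + 8/7 + 8/6 + 8/5 + 8/4 + 8/3 + 8/2 + 8/1 = 761/35.

761/35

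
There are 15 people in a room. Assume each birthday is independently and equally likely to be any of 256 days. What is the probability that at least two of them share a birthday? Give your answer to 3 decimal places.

0.342

It's easier to compute the probability that all 15 are distinct.
P(all distinct) = 256/256 · 255/256 · ··· · 242/256 ≈ 0.658.
So the probability of at least one match is 1 − 0.658 = 0.342.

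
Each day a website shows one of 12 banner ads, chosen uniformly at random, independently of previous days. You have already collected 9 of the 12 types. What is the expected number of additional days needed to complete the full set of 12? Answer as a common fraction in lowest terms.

22

Starting from 9 distinct types, each trial gives a new one with probability (12−i)/12 when i types are held, so the wait for the next new type is 12/(12−i).
E = 12/3 + 12/2 + 12/1 = 22.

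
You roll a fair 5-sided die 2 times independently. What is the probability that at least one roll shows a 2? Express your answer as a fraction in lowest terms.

9/25

P(no roll shows a 2) = (4/5)^2 = 16/25.
P(at least one) = 1 − 16/25 = 9/25.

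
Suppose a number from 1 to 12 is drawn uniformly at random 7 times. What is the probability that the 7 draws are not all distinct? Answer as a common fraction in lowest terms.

3071/3456

P(all 7 different) = 12/12 · 11/12 · ··· · 6/12 = 385/3456.
P(at least two equal) = 1 − 385/3456 = 3071/3456.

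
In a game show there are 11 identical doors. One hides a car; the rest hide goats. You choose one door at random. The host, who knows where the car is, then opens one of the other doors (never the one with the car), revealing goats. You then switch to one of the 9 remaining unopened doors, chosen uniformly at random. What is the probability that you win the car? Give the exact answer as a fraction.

Your original door holds the car with probability 1/11, so the other 10 collectively hold it with probability 10/11.
The host can always find an empty door to open, so this doesn't change that 10/11; it is now spread over the 9 remaining unopened doors.
P(win by switching) = (10/11) · (1/9) = 10/99.

10/99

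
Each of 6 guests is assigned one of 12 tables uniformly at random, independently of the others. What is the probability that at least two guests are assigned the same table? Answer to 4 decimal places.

0.7772

It's easier to compute the probability that all 6 are distinct.
P(all distinct) = 12/12 · 11/12 · ··· · 7/12 ≈ 0.2228.
So the probability of at least one match is 1 − 0.2228 = 0.7772.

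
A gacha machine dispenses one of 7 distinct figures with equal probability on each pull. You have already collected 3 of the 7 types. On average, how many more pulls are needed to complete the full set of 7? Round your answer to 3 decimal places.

14.583

Starting from 3 distinct types, each trial gives a new one with probability (7−i)/7 when i types are held, so the wait for the next new type is 7/(7−i).
E = 7/4 + 7/3 + 7/2 + 7/1 = 175/12 ≈ 14.583.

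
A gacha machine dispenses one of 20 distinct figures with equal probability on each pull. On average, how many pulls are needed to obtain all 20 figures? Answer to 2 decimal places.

After i distinct types are collected, each trial gives a new one with probability (20−i)/20, so the expected wait for the next new type is 20/(20−i).
E = 20/20 + 20/19 + 20/18 + 20/17 + 20/16 + 20/15 + 20/14 + 20/13 + 20/12 + 20/11 + 20/10 + 20/9 + 20/8 + 20/7 + 20/6 + 20/5 + 20/4 + 20/3 + 20/2 + 20/1 = 279175675/3879876 ≈ 71.95.

71.95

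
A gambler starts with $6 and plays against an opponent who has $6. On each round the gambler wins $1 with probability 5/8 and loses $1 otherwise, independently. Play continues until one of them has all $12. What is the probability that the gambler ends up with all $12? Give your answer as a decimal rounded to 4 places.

0.9554

Let r = q/p = (3/8)/(5/8) = 3/5. The recurrence P(i) = p·P(i+1) + q·P(i−1) with P(0)=0, P(12)=1 gives P(i) = (1 − r^i)/(1 − r^12).
P(6) = (1 − (3/5)^6) / (1 − (3/5)^12) = 15625/16354 ≈ 0.9554.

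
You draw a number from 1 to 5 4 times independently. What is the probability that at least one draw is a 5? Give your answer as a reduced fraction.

P(no draw is a 5) = (4/5)^4 = 256/625.
P(at least one) = 1 − 256/625 = 369/625.

369/625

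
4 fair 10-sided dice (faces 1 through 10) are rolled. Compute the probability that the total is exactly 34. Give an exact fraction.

There are 10^4 = 10000 equally likely outcomes.
The number of ordered 4-tuples from {1,…,10} summing to 34 is 84.
P(sum = 34) = 84/10000 = 21/2500.

21/2500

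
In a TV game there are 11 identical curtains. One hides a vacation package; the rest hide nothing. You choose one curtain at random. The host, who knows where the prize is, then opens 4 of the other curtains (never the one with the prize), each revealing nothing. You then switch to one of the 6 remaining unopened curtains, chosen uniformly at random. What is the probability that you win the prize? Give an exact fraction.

5/33

Your original curtain holds the prize with probability 1/11, so the other 10 collectively hold it with probability 10/11.
The host can always find 4 empty curtains to open, so the reveals don't change that 10/11; it is now spread over the 6 remaining unopened curtains.
P(win by switching) = (10/11) · (1/6) = 5/33.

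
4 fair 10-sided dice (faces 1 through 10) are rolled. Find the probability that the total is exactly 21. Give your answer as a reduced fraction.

There are 10^4 = 10000 equally likely outcomes.
The number of ordered 4-tuples from {1,…,10} summing to 21 is 660.
P(sum = 21) = 660/10000 = 33/500.

33/500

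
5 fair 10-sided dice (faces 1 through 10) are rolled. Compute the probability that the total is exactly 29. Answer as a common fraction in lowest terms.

47/800

There are 10^5 = 100000 equally likely outcomes.
The number of ordered 5-tuples from {1,…,10} summing to 29 is 5875.
P(sum = 29) = 5875/100000 = 47/800.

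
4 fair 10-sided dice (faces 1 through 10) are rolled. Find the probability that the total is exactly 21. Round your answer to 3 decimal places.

0.066

There are 10^4 = 10000 equally likely outcomes.
The number of ordered 4-tuples from {1,…,10} summing to 21 is 660.
P(sum = 21) = 660/10000 = 33/500 ≈ 0.066.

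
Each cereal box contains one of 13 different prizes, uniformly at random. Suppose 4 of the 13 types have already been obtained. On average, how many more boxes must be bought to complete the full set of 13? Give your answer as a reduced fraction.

92677/2520

Starting from 4 distinct types, each trial gives a new one with probability (13−i)/13 when i types are held, so the wait for the next new type is 13/(13−i).
E = 13/9 + 13/8 + 13/7 + 13/6 + 13/5 + 13/4 + 13/3 + 13/2 + 13/1 = 92677/2520.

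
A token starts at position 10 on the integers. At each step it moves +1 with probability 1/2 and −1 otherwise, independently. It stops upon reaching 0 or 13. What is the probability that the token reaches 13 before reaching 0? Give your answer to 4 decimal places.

0.7692

With a fair step, P(i) = ½P(i−1) + ½P(i+1) with P(0)=0, P(13)=1 has the linear solution P(i) = i/13.
P(10) = 10/13 ≈ 0.7692.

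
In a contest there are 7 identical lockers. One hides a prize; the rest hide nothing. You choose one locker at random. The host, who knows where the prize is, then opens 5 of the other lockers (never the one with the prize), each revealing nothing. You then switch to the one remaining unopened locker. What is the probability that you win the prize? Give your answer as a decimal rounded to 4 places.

0.8571

Your original locker holds the prize with probability 1/7, so the other 6 collectively hold it with probability 6/7.
The host can always find 5 empty lockers to open, so the reveals don't change that 6/7; it is now spread over the 1 remaining unopened locker.
P(win by switching) = (6/7) · (1/1) = 6/7 ≈ 0.8571.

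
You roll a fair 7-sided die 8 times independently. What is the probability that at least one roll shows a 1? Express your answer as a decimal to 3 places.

P(no roll shows a 1) = (6/7)^8 ≈ 0.291.
P(at least one) = 1 − 0.291 = 0.709.

0.709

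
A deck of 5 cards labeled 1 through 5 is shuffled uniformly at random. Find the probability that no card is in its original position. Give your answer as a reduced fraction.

11/30

This is the derangement probability: permutations of 5 with no fixed point.
D(5) = 5! · (1 − 1/1! + 1/2! − ··· + (−1)^5/5!) = 44.
P = 44/120 = 11/30.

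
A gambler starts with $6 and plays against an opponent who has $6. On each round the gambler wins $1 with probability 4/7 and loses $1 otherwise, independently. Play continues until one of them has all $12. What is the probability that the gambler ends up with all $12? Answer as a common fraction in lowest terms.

4096/4825

Let r = q/p = (3/7)/(4/7) = 3/4. The recurrence P(i) = p·P(i+1) + q·P(i−1) with P(0)=0, P(12)=1 gives P(i) = (1 − r^i)/(1 − r^12).
P(6) = (1 − (3/4)^6) / (1 − (3/4)^12) = 4096/4825.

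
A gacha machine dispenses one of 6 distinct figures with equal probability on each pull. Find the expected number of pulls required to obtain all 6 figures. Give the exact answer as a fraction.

147/10

After i distinct types are collected, each trial gives a new one with probability (6−i)/6, so the expected wait for the next new type is 6/(6−i).
E = 6/6 + 6/5 + 6/4 + 6/3 + 6/2 + 6/1 = 147/10.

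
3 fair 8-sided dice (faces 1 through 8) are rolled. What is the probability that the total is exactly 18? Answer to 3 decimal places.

There are 8^3 = 512 equally likely outcomes.
The number of ordered 3-tuples from {1,…,8} summing to 18 is 28.
P(sum = 18) = 28/512 = 7/128 ≈ 0.055.

0.055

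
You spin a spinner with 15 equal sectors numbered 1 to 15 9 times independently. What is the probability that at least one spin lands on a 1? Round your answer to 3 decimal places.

P(no spin lands on a 1) = (14/15)^9 ≈ 0.537.
P(at least one) = 1 − 0.537 = 0.463.

0.463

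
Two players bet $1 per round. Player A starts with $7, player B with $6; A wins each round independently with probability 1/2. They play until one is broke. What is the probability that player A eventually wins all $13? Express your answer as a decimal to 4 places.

With a fair step, P(i) = ½P(i−1) + ½P(i+1) with P(0)=0, P(13)=1 has the linear solution P(i) = i/13.
P(7) = 7/13 ≈ 0.5385.

0.5385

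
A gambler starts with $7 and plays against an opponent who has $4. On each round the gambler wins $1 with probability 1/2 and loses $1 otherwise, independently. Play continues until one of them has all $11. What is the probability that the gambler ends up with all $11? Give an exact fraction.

7/11

With a fair step, P(i) = ½P(i−1) + ½P(i+1) with P(0)=0, P(11)=1 has the linear solution P(i) = i/11.
P(7) = 7/11.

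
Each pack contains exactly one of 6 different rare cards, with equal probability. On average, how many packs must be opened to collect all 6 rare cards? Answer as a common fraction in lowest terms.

After i distinct types are collected, each trial gives a new one with probability (6−i)/6, so the expected wait for the next new type is 6/(6−i).
E = 6/6 + 6/5 + 6/4 + 6/3 + 6/2 + 6/1 = 147/10.

147/10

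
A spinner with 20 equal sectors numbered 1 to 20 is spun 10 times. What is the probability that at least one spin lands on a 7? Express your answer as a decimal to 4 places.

0.4013

P(no spin lands on a 7) = (19/20)^10 ≈ 0.5987.
P(at least one) = 1 − 0.5987 = 0.4013.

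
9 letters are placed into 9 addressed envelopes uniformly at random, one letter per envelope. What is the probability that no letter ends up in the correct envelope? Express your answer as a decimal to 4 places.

This is the derangement probability: permutations of 9 with no fixed point.
D(9) = 9! · (1 − 1/1! + 1/2! − ··· + (−1)^9/9!) = 133496.
P = 133496/362880 = 16687/45360 ≈ 0.3679.

0.3679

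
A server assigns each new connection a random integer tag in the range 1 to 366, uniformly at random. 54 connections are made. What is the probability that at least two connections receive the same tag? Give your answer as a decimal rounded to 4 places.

0.9837

It's easier to compute the probability that all 54 are distinct.
P(all distinct) = 366/366 · 365/366 · ··· · 313/366 ≈ 0.0163.
So the probability of at least one match is 1 − 0.0163 = 0.9837.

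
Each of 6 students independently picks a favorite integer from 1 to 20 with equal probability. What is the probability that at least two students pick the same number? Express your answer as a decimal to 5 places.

0.56395

It's easier to compute the probability that all 6 are distinct.
P(all distinct) = 20/20 · 19/20 · ··· · 15/20 ≈ 0.43605.
So the probability of at least one match is 1 − 0.43605 = 0.56395.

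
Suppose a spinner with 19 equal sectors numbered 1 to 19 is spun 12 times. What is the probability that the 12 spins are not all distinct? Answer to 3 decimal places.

P(all 12 different) = 19/19 · 18/19 · ··· · 8/19 ≈ 0.011.
P(at least two equal) = 1 − 0.011 = 0.989.

0.989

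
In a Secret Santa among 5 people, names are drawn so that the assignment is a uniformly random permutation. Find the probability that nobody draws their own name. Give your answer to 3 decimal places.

This is the derangement probability: permutations of 5 with no fixed point.
D(5) = 5! · (1 − 1/1! + 1/2! − ··· + (−1)^5/5!) = 44.
P = 44/120 = 11/30 ≈ 0.367.

0.367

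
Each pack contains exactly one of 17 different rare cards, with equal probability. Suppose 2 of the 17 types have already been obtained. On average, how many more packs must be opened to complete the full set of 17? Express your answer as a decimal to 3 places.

Starting from 2 distinct types, each trial gives a new one with probability (17−i)/17 when i types are held, so the wait for the next new type is 17/(17−i).
E = 17/15 + 17/14 + 17/13 + 17/12 + 17/11 + 17/10 + 17/9 + 17/8 + 17/7 + 17/6 + 17/5 + 17/4 + 17/3 + 17/2 + 17/1 = 20327869/360360 ≈ 56.410.

56.410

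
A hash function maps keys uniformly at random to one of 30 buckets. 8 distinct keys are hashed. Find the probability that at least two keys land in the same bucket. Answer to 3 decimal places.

0.640

It's easier to compute the probability that all 8 are distinct.
P(all distinct) = 30/30 · 29/30 · ··· · 23/30 ≈ 0.360.
So the probability of at least one match is 1 − 0.360 = 0.640.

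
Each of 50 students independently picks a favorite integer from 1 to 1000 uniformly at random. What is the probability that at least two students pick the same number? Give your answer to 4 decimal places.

0.7123

It's easier to compute the probability that all 50 are distinct.
P(all distinct) = 1000/1000 · 999/1000 · ··· · 951/1000 ≈ 0.2877.
So the probability of at least one match is 1 − 0.2877 = 0.7123.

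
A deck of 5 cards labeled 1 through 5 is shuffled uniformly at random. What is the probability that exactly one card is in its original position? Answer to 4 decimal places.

0.3750

Choose which one is fixed: C(5,1) = 5 ways.
The remaining 4 must have no fixed point: D(4) = 9.
P = 5·9/120 = 3/8 ≈ 0.3750.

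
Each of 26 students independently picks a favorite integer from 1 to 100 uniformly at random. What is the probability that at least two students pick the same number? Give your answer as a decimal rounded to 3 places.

0.972

It's easier to compute the probability that all 26 are distinct.
P(all distinct) = 100/100 · 99/100 · ··· · 75/100 ≈ 0.028.
So the probability of at least one match is 1 − 0.028 = 0.972.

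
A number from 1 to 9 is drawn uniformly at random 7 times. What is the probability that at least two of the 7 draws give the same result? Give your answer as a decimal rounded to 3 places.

P(all 7 different) = 9/9 · 8/9 · ··· · 3/9 ≈ 0.038.
P(at least two equal) = 1 − 0.038 = 0.962.

0.962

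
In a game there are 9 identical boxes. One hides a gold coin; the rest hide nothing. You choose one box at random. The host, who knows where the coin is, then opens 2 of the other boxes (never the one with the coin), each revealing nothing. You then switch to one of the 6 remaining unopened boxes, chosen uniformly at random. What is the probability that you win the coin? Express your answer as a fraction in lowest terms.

4/27

Your original box holds the coin with probability 1/9, so the other 8 collectively hold it with probability 8/9.
The host can always find 2 empty boxes to open, so the reveals don't change that 8/9; it is now spread over the 6 remaining unopened boxes.
P(win by switching) = (8/9) · (1/6) = 4/27.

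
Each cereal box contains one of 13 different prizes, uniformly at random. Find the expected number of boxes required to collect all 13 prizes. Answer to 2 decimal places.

After i distinct types are collected, each trial gives a new one with probability (13−i)/13, so the expected wait for the next new type is 13/(13−i).
E = 13/13 + 13/12 + 13/11 + 13/10 + 13/9 + 13/8 + 13/7 + 13/6 + 13/5 + 13/4 + 13/3 + 13/2 + 13/1 = 1145993/27720 ≈ 41.34.

41.34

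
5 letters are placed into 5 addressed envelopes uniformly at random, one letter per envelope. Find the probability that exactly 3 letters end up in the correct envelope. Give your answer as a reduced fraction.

Choose which 3 of the 5 are fixed: C(5,3) = 10 ways.
The remaining 2 must have no fixed point: D(2) = 1.
P = 10·1/120 = 1/12.

1/12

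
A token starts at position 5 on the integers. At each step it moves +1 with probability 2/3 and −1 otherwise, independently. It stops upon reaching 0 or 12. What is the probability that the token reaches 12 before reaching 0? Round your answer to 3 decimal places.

Let r = q/p = (1/3)/(2/3) = 1/2. The recurrence P(i) = p·P(i+1) + q·P(i−1) with P(0)=0, P(12)=1 gives P(i) = (1 − r^i)/(1 − r^12).
P(5) = (1 − (1/2)^5) / (1 − (1/2)^12) = 3968/4095 ≈ 0.969.

0.969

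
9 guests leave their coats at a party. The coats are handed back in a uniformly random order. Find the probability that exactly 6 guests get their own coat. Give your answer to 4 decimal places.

0.0005

Choose which 6 of the 9 are fixed: C(9,6) = 84 ways.
The remaining 3 must have no fixed point: D(3) = 2.
P = 84·2/362880 = 1/2160 ≈ 0.0005.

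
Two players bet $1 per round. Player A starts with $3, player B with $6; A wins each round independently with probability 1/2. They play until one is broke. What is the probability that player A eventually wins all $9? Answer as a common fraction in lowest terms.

With a fair step, P(i) = ½P(i−1) + ½P(i+1) with P(0)=0, P(9)=1 has the linear solution P(i) = i/9.
P(3) = 3/9 = 1/3.

1/3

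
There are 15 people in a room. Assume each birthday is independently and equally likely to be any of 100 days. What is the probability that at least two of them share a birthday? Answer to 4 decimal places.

0.6687

It's easier to compute the probability that all 15 are distinct.
P(all distinct) = 100/100 · 99/100 · ··· · 86/100 ≈ 0.3313.
So the probability of at least one match is 1 − 0.3313 = 0.6687.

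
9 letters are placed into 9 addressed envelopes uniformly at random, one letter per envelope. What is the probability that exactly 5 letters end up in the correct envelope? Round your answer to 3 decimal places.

Choose which 5 of the 9 are fixed: C(9,5) = 126 ways.
The remaining 4 must have no fixed point: D(4) = 9.
P = 126·9/362880 = 1/320 ≈ 0.003.

0.003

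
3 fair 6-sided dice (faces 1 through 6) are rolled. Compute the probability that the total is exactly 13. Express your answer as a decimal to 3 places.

0.097

There are 6^3 = 216 equally likely outcomes.
The number of ordered 3-tuples from {1,…,6} summing to 13 is 21.
P(sum = 13) = 21/216 = 7/72 ≈ 0.097.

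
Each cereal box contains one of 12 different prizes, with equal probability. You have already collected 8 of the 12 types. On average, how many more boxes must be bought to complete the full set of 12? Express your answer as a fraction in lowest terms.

Starting from 8 distinct types, each trial gives a new one with probability (12−i)/12 when i types are held, so the wait for the next new type is 12/(12−i).
E = 12/4 + 12/3 + 12/2 + 12/1 = 25.

25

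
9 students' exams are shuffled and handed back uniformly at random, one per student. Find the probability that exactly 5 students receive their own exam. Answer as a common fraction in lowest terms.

Choose which 5 of the 9 are fixed: C(9,5) = 126 ways.
The remaining 4 must have no fixed point: D(4) = 9.
P = 126·9/362880 = 1/320.

1/320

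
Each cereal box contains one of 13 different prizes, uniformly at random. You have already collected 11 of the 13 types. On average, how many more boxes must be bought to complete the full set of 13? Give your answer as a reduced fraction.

Starting from 11 distinct types, each trial gives a new one with probability (13−i)/13 when i types are held, so the wait for the next new type is 13/(13−i).
E = 13/2 + 13/1 = 39/2.

39/2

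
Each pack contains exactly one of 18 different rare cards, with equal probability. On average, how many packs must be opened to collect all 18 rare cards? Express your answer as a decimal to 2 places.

62.91

After i distinct types are collected, each trial gives a new one with probability (18−i)/18, so the expected wait for the next new type is 18/(18−i).
E = 18/18 + 18/17 + 18/16 + 18/15 + 18/14 + 18/13 + 18/12 + 18/11 + 18/10 + 18/9 + 18/8 + 18/7 + 18/6 + 18/5 + 18/4 + 18/3 + 18/2 + 18/1 = 42822903/680680 ≈ 62.91.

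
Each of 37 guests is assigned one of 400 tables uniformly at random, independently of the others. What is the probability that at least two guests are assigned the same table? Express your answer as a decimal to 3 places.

It's easier to compute the probability that all 37 are distinct.
P(all distinct) = 400/400 · 399/400 · ··· · 364/400 ≈ 0.179.
So the probability of at least one match is 1 − 0.179 = 0.821.

0.821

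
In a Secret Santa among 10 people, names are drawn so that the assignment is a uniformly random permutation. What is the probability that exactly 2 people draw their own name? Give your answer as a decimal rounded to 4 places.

0.1839

Choose which 2 of the 10 are fixed: C(10,2) = 45 ways.
The remaining 8 must have no fixed point: D(8) = 14833.
P = 45·14833/3628800 = 2119/11520 ≈ 0.1839.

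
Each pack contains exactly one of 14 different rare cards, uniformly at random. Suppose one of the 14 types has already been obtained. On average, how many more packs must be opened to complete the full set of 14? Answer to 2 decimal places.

Starting from 1 distinct type, each trial gives a new one with probability (14−i)/14 when i types are held, so the wait for the next new type is 14/(14−i).
E = 14/13 + 14/12 + 14/11 + 14/10 + 14/9 + 14/8 + 14/7 + 14/6 + 14/5 + 14/4 + 14/3 + 14/2 + 14/1 = 1145993/25740 ≈ 44.52.

44.52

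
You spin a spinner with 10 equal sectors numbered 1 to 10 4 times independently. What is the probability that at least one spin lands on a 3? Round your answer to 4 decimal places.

0.3439

P(no spin lands on a 3) = (9/10)^4 ≈ 0.6561.
P(at least one) = 1 − 0.6561 = 0.3439.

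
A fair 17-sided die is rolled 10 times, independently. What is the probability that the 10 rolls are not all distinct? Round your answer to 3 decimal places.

0.965

P(all 10 different) = 17/17 · 16/17 · ··· · 8/17 ≈ 0.035.
P(at least two equal) = 1 − 0.035 = 0.965.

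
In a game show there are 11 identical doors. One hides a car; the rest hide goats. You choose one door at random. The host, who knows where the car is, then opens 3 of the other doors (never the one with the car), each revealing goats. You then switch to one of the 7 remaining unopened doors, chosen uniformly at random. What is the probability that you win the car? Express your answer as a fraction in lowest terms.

Your original door holds the car with probability 1/11, so the other 10 collectively hold it with probability 10/11.
The host can always find 3 empty doors to open, so the reveals don't change that 10/11; it is now spread over the 7 remaining unopened doors.
P(win by switching) = (10/11) · (1/7) = 10/77.

10/77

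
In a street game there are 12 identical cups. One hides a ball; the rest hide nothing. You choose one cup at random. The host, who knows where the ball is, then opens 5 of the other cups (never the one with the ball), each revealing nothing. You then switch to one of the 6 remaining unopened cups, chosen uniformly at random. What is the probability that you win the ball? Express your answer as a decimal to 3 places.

Your original cup holds the ball with probability 1/12, so the other 11 collectively hold it with probability 11/12.
The host can always find 5 empty cups to open, so the reveals don't change that 11/12; it is now spread over the 6 remaining unopened cups.
P(win by switching) = (11/12) · (1/6) = 11/72 ≈ 0.153.

0.153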